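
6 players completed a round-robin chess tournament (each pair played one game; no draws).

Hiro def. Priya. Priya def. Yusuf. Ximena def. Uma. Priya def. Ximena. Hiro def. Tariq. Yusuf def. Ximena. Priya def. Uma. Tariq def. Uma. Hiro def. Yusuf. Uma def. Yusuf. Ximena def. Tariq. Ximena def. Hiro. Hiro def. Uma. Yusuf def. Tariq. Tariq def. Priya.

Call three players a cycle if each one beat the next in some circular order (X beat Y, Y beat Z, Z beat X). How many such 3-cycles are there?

6

Win totals: Ximena 3, Hiro 4, Tariq 2, Yusuf 2, Uma 1, Priya 3.
A player with w wins dominates both others in C(w,2) triples; summing gives 3 + 6 + 1 + 1 + 0 + 3 = 14 transitive triples.
Total triples C(6,3) = 20, so cyclic triples = 20 − 14 = 6.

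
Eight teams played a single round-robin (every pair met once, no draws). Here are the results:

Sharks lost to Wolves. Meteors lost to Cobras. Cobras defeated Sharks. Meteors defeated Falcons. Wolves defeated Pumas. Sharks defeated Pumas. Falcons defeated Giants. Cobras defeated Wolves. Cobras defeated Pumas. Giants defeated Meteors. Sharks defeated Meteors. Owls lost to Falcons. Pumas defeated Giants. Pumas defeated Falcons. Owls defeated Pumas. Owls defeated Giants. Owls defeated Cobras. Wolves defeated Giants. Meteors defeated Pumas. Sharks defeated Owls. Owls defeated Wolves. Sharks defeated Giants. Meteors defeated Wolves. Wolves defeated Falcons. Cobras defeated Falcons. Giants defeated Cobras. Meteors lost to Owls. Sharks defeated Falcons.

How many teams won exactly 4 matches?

1

Win totals: Falcons 2, Wolves 4, Pumas 2, Owls 5, Meteors 3, Giants 2, Cobras 5, Sharks 5.
Exactly 4: Wolves — 1 team.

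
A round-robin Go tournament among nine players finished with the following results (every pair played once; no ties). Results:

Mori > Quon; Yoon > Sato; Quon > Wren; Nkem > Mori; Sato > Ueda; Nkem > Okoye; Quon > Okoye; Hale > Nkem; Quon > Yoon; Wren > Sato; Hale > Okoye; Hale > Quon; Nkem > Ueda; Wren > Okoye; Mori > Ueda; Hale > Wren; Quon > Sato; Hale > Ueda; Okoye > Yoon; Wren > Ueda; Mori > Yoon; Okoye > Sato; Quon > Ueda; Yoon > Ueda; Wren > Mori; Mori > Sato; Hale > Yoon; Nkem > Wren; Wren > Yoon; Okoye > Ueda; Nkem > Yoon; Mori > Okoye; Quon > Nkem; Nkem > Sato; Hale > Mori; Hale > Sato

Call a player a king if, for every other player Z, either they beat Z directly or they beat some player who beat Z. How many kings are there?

Mori cannot reach Hale in two steps.
Okoye cannot reach Mori, Nkem, Wren, Hale, Quon in two steps.
Nkem cannot reach Hale in two steps.
Wren cannot reach Nkem, Hale in two steps.
Hale reaches everyone (king).
Sato cannot reach Mori, Okoye, Nkem, Wren, Hale, Quon, Yoon in two steps.
Ueda cannot reach Mori, Okoye, Nkem, Wren, Hale, Sato, Quon, Yoon in two steps.
Quon cannot reach Hale in two steps.
Yoon cannot reach Mori, Okoye, Nkem, Wren, Hale, Quon in two steps.
Kings: Hale — 1.

1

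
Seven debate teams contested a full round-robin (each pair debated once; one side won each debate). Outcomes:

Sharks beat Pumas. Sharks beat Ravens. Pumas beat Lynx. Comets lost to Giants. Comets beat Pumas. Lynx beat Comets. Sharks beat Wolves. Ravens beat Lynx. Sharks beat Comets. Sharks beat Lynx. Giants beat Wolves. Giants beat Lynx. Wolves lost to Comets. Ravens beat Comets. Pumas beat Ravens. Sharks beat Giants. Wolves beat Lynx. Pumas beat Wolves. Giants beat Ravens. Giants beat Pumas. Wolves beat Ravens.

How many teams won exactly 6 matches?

1

Win totals: Pumas 3, Sharks 6, Ravens 2, Comets 2, Wolves 2, Giants 5, Lynx 1.
Exactly 6: Sharks — 1 team.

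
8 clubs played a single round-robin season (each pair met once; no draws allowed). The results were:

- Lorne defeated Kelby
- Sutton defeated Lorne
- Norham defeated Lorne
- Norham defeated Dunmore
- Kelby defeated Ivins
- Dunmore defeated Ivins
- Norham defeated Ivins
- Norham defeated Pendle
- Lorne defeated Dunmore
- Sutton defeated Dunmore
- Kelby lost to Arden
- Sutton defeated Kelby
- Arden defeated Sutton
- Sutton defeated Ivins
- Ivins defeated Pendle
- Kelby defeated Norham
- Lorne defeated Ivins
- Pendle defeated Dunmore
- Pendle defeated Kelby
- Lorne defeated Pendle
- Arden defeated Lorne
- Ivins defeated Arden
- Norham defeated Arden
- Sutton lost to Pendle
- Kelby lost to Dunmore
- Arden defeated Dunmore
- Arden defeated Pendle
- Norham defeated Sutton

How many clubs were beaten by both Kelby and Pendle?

Kelby beat: Ivins, Norham.
Pendle beat: Kelby, Dunmore, Sutton.
No one was beaten by both.

0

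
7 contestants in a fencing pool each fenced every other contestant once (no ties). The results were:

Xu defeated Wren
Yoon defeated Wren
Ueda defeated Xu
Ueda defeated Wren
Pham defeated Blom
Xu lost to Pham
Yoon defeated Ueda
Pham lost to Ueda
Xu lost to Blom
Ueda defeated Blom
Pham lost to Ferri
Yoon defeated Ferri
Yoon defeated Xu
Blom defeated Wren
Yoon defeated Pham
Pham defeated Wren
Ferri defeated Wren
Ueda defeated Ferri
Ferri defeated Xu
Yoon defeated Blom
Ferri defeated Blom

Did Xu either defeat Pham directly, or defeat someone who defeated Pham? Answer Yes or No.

No

Xu did not beat Pham directly.
Xu beat Wren, but each of them lost to Pham. No two-step path.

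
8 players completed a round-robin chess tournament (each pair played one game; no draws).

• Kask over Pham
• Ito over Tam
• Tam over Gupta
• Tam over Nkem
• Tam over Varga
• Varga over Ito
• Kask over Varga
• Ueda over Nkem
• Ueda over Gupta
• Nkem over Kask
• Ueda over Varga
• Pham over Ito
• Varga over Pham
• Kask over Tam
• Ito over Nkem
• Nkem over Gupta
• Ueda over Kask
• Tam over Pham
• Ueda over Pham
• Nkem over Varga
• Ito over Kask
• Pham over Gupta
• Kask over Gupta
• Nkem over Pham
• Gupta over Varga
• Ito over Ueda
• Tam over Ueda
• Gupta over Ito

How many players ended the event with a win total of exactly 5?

Win totals: Tam 5, Ueda 5, Pham 2, Ito 4, Gupta 2, Varga 2, Nkem 4, Kask 4.
Exactly 5: Tam, Ueda — 2 players.

2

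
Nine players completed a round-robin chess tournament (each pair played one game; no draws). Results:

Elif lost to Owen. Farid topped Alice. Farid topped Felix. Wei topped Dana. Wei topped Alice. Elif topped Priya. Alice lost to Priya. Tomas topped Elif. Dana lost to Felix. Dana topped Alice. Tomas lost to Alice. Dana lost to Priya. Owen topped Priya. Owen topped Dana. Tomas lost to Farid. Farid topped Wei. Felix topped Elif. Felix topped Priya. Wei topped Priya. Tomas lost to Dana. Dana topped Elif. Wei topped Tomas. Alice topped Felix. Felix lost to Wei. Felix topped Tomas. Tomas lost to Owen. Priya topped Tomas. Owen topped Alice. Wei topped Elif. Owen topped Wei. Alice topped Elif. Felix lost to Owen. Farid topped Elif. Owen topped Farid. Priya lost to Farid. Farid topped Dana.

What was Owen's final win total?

Owen's results: beat Priya, Dana, Tomas, Felix, Elif, Alice, Wei, Farid; lost to no one.
That is 8 wins.

8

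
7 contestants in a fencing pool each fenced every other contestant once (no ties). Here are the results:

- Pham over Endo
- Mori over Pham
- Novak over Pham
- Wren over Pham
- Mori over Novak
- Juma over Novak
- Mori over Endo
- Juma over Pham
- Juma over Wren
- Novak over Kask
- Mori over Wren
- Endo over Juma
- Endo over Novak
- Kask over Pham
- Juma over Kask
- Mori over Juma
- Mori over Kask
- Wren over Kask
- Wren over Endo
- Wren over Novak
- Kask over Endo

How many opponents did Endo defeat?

Endo's results: beat Juma, Novak; lost to Pham, Wren, Kask, Mori.
That is 2 wins.

2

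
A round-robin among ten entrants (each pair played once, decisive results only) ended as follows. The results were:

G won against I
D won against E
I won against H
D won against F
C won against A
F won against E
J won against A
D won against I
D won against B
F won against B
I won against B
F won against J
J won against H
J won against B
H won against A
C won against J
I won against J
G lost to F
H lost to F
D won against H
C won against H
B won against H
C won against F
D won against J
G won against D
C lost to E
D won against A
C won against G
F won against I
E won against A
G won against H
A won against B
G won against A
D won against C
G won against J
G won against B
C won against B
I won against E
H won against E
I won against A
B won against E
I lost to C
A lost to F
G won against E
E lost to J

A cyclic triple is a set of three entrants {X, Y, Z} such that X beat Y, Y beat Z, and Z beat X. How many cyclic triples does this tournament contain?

10

Win totals: A 1, B 2, C 7, D 8, E 2, F 7, G 7, H 2, I 5, J 4.
An entrant with w wins dominates both others in C(w,2) triples; summing gives 0 + 1 + 21 + 28 + 1 + 21 + 21 + 1 + 10 + 6 = 110 transitive triples.
Total triples C(10,3) = 120, so cyclic triples = 120 − 110 = 10.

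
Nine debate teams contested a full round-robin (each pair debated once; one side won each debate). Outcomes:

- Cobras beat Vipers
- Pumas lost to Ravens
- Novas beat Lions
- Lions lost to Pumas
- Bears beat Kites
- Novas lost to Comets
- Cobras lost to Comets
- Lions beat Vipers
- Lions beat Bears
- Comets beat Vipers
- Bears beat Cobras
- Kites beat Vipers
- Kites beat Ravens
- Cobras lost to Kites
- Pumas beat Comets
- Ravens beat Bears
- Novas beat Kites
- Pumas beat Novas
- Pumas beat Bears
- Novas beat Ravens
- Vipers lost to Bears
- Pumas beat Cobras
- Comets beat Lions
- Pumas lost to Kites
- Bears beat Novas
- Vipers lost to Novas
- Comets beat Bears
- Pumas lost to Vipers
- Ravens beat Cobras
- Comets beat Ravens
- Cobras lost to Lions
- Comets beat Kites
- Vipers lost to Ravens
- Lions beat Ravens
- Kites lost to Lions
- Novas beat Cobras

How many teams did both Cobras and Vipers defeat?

Cobras beat: Vipers.
Vipers beat: Pumas.
No one was beaten by both.

0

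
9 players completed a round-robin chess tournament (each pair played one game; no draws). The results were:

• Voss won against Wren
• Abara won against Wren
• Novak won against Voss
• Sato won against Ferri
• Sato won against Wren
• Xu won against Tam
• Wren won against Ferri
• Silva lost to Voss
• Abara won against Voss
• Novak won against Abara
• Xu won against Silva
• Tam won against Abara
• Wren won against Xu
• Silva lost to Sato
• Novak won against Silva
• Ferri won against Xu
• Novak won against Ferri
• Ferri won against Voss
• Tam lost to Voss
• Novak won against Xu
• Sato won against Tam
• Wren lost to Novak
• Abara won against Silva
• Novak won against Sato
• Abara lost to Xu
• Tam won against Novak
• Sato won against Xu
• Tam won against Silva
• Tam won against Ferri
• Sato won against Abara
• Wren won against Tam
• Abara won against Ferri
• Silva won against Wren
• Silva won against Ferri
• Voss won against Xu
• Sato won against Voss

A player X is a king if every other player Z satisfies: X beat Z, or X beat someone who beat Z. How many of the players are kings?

3

Novak reaches everyone (king).
Voss cannot reach Sato in two steps.
Sato reaches everyone (king).
Silva cannot reach Novak, Sato, Abara in two steps.
Ferri cannot reach Novak, Sato in two steps.
Tam reaches everyone (king).
Wren cannot reach Sato in two steps.
Abara cannot reach Novak, Sato in two steps.
Xu cannot reach Sato in two steps.
Kings: Novak, Sato, Tam — 3.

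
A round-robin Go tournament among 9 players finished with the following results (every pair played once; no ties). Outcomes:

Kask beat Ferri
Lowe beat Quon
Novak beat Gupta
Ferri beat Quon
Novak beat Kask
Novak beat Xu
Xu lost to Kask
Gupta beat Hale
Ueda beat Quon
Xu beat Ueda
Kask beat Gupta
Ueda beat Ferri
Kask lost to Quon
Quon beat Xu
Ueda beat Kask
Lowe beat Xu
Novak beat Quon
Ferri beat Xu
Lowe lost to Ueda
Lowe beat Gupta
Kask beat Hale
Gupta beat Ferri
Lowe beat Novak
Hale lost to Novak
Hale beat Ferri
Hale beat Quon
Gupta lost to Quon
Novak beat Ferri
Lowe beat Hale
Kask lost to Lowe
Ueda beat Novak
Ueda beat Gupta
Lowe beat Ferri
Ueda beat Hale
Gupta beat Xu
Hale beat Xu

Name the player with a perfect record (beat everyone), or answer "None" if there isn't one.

Highest win total is Ueda with 7 (out of 8 possible).
Ueda lost to Xu, so no player went undefeated.

None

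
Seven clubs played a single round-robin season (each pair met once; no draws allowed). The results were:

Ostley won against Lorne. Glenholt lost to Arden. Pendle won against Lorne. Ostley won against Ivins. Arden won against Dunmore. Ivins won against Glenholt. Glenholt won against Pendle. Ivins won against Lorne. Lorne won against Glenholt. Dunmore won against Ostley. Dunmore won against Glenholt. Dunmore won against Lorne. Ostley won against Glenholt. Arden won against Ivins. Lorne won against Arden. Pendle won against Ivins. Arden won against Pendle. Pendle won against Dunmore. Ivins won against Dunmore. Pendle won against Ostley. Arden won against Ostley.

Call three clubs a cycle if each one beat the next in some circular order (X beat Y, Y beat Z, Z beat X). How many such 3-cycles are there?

9

Win totals: Ostley 3, Ivins 3, Lorne 2, Glenholt 1, Pendle 4, Arden 5, Dunmore 3.
A club with w wins dominates both others in C(w,2) triples; summing gives 3 + 3 + 1 + 0 + 6 + 10 + 3 = 26 transitive triples.
Total triples C(7,3) = 35, so cyclic triples = 35 − 26 = 9.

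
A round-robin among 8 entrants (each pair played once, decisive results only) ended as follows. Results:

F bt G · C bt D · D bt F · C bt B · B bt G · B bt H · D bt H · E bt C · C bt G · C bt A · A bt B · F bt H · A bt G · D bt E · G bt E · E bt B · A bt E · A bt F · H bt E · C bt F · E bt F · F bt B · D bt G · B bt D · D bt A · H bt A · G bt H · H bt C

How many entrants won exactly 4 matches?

Win totals: A 4, B 3, C 5, D 5, E 3, F 3, G 2, H 3.
Exactly 4: A — 1 entrant.

1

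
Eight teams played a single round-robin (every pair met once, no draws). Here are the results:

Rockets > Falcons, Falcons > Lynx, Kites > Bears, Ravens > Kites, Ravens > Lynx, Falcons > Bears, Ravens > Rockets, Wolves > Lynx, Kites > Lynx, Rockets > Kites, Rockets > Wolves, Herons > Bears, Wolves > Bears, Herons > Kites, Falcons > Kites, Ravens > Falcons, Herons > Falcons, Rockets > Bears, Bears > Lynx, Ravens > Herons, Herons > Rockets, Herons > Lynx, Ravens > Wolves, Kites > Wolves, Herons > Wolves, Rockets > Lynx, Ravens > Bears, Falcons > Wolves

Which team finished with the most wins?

Win totals: Kites 3, Rockets 5, Herons 6, Falcons 4, Bears 1, Ravens 7, Lynx 0, Wolves 2.
Ravens leads with 7 wins (next highest: 6).

Ravens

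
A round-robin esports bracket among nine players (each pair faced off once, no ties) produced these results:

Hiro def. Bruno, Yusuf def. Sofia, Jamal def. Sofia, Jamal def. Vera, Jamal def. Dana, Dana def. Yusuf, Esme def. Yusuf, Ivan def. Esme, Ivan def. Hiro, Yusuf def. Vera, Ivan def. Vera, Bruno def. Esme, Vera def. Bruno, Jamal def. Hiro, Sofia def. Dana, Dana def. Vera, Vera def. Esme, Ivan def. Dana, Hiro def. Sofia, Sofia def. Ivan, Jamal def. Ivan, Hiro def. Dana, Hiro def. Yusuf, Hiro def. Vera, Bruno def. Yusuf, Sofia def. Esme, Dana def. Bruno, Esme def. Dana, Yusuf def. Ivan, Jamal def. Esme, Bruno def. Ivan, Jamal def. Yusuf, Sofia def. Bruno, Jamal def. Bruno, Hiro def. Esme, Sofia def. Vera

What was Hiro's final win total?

Hiro's results: beat Sofia, Dana, Vera, Bruno, Yusuf, Esme; lost to Jamal, Ivan.
That is 6 wins.

6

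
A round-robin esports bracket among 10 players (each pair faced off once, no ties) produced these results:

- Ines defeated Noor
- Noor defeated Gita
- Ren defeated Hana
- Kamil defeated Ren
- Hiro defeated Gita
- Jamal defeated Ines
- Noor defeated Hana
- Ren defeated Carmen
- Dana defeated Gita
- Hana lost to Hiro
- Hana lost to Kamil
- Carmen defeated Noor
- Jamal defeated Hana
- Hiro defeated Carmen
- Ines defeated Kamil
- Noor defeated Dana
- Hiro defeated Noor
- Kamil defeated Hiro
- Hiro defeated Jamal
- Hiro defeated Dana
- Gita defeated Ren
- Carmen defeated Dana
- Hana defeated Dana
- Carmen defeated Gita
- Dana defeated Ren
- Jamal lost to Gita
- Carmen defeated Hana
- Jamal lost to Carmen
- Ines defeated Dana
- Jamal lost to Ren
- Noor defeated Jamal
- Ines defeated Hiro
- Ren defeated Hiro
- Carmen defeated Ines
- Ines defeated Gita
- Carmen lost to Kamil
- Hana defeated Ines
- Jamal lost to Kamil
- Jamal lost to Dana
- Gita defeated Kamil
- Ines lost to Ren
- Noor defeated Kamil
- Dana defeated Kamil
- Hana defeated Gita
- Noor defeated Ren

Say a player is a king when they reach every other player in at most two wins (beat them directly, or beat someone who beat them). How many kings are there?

6

Ines reaches everyone (king).
Ren reaches everyone (king).
Hana cannot reach Carmen in two steps.
Noor reaches everyone (king).
Kamil reaches everyone (king).
Jamal cannot reach Ren, Carmen in two steps.
Dana cannot reach Noor in two steps.
Carmen reaches everyone (king).
Hiro reaches everyone (king).
Gita cannot reach Noor, Dana in two steps.
Kings: Ines, Ren, Noor, Kamil, Carmen, Hiro — 6.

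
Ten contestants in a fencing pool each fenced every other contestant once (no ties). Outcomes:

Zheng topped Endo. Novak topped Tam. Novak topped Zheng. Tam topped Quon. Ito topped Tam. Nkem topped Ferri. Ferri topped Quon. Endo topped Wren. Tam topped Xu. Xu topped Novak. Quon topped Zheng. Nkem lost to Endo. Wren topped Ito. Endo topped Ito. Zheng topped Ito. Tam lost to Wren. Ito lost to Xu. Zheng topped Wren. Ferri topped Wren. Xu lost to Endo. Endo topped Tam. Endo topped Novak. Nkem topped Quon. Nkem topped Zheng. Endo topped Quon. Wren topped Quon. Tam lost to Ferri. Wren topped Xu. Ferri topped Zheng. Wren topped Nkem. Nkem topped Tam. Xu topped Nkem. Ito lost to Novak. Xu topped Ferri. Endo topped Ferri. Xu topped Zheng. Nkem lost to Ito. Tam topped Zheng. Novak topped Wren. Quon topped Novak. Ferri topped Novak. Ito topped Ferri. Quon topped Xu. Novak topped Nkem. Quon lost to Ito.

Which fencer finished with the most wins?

Win totals: Xu 5, Tam 3, Quon 3, Nkem 4, Novak 5, Ferri 5, Wren 5, Ito 4, Endo 8, Zheng 3.
Endo leads with 8 wins (next highest: 5).

Endo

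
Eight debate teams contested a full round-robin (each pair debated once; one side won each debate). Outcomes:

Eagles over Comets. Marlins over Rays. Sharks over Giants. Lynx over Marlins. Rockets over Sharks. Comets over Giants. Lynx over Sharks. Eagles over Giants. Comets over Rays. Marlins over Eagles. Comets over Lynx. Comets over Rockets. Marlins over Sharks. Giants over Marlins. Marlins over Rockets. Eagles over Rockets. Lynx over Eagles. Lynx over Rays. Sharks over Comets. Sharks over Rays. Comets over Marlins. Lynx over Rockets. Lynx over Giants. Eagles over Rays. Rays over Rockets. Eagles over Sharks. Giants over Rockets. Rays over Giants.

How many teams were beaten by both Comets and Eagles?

Comets beat: Marlins, Lynx, Rockets, Giants, Rays.
Eagles beat: Comets, Rockets, Sharks, Giants, Rays.
Both beat: Rockets, Giants, Rays — 3.

3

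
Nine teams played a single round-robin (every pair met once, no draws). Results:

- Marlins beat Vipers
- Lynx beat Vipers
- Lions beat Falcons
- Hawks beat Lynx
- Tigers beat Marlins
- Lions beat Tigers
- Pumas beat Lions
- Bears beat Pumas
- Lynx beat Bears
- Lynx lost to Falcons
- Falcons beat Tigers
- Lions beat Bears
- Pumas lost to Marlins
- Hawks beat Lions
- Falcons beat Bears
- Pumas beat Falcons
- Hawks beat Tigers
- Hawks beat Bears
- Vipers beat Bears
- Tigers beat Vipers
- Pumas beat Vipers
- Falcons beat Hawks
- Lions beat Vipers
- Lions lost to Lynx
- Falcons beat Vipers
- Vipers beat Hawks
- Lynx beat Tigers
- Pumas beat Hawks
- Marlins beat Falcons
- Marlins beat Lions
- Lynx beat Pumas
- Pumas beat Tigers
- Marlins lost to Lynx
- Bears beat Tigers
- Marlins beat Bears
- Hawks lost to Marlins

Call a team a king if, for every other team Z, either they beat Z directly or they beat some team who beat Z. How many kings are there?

6

Hawks reaches everyone (king).
Falcons reaches everyone (king).
Pumas reaches everyone (king).
Bears cannot reach Lynx in two steps.
Lynx reaches everyone (king).
Vipers cannot reach Falcons, Marlins in two steps.
Tigers cannot reach Lynx in two steps.
Lions reaches everyone (king).
Marlins reaches everyone (king).
Kings: Hawks, Falcons, Pumas, Lynx, Lions, Marlins — 6.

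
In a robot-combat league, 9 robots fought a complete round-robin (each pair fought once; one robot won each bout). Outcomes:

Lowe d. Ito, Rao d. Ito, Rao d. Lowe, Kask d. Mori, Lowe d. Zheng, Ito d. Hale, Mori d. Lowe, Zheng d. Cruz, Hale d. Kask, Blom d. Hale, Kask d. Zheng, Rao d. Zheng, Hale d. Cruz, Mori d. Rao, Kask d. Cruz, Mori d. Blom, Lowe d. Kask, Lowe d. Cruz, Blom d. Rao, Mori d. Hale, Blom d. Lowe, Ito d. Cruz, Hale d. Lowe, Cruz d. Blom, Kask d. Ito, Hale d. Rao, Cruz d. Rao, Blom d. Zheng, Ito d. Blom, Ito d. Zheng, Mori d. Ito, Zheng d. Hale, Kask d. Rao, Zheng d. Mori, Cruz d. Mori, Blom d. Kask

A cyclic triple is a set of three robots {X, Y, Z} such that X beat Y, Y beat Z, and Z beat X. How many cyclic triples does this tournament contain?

27

Win totals: Rao 3, Lowe 4, Cruz 3, Hale 4, Kask 5, Zheng 3, Blom 5, Ito 4, Mori 5.
A robot with w wins dominates both others in C(w,2) triples; summing gives 3 + 6 + 3 + 6 + 10 + 3 + 10 + 6 + 10 = 57 transitive triples.
Total triples C(9,3) = 84, so cyclic triples = 84 − 57 = 27.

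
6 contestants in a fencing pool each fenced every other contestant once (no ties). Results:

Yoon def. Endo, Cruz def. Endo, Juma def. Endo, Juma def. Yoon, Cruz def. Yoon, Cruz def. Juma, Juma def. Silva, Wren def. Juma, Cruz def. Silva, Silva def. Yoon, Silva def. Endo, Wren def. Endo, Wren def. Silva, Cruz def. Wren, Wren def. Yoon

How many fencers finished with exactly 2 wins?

Win totals: Wren 4, Yoon 1, Cruz 5, Silva 2, Juma 3, Endo 0.
Exactly 2: Silva — 1 fencer.

1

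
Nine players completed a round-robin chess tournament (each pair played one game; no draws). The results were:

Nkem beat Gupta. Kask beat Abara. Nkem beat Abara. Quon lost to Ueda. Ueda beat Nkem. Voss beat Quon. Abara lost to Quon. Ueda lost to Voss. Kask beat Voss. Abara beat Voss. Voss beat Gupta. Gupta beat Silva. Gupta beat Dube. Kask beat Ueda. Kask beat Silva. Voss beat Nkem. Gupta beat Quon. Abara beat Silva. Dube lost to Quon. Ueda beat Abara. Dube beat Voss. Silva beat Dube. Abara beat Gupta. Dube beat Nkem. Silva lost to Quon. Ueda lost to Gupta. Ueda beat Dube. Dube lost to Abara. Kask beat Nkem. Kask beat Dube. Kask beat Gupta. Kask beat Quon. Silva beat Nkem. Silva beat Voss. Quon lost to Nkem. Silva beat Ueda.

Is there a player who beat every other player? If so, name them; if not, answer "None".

Kask has 8 wins out of 8 opponents — a perfect record.

Kask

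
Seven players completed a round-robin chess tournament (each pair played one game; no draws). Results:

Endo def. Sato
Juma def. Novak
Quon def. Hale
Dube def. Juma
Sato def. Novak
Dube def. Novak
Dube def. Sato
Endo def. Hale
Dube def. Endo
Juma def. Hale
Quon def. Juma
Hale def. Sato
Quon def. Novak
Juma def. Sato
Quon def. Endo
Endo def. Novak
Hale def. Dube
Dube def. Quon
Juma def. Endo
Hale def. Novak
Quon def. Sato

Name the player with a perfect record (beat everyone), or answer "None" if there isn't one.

Highest win total is Quon with 5 (out of 6 possible).
Quon lost to Dube, so no player went undefeated.

None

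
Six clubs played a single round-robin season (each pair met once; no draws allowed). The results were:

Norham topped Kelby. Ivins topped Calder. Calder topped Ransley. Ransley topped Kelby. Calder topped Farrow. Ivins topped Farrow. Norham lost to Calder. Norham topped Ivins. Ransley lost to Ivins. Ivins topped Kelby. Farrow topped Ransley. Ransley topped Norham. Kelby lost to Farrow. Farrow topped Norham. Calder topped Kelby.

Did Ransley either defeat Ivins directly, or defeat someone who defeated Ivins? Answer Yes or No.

Yes

Ransley did not beat Ivins directly.
Ransley beat Kelby, Norham. Of those, Norham beat Ivins.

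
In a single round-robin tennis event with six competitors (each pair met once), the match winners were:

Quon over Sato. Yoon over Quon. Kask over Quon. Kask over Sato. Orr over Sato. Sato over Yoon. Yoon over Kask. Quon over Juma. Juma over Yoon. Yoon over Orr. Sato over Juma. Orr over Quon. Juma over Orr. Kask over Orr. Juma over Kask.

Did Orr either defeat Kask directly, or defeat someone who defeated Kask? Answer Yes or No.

No

Orr did not beat Kask directly.
Orr beat Quon, Sato, but each of them lost to Kask. No two-step path.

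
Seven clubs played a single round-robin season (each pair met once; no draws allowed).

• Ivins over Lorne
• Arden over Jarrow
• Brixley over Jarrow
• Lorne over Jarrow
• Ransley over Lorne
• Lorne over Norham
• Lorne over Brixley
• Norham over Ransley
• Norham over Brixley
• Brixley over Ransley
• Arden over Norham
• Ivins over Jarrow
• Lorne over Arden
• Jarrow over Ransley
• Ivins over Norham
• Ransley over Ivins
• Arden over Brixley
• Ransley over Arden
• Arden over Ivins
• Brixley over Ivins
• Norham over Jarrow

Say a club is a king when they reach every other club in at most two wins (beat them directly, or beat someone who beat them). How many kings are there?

Jarrow cannot reach Norham, Brixley in two steps.
Ransley reaches everyone (king).
Lorne reaches everyone (king).
Norham reaches everyone (king).
Brixley reaches everyone (king).
Arden reaches everyone (king).
Ivins reaches everyone (king).
Kings: Ransley, Lorne, Norham, Brixley, Arden, Ivins — 6.

6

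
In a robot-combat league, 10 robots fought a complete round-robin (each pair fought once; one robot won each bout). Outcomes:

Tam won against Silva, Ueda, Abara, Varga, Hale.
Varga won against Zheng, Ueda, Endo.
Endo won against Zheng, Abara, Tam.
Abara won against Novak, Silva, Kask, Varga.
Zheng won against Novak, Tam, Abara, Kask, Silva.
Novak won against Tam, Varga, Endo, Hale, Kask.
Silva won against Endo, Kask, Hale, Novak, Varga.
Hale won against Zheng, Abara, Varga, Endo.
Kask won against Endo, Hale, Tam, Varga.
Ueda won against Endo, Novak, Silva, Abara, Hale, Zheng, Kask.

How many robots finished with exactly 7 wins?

1

Win totals: Kask 4, Novak 5, Zheng 5, Silva 5, Ueda 7, Abara 4, Endo 3, Tam 5, Varga 3, Hale 4.
Exactly 7: Ueda — 1 robot.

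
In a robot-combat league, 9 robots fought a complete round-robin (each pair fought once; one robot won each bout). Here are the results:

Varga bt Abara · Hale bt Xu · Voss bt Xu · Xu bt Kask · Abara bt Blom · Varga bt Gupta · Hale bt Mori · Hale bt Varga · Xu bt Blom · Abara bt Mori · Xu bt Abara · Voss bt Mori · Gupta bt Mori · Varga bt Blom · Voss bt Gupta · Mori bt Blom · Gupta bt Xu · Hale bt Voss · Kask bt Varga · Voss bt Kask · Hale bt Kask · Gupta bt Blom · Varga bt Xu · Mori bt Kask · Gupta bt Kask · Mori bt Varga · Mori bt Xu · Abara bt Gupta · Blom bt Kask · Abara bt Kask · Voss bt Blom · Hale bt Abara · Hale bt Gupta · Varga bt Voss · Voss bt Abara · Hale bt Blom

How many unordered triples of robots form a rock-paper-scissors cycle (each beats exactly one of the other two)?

10

Win totals: Voss 6, Xu 3, Kask 1, Varga 5, Hale 8, Abara 4, Blom 1, Mori 4, Gupta 4.
A robot with w wins dominates both others in C(w,2) triples; summing gives 15 + 3 + 0 + 10 + 28 + 6 + 0 + 6 + 6 = 74 transitive triples.
Total triples C(9,3) = 84, so cyclic triples = 84 − 74 = 10.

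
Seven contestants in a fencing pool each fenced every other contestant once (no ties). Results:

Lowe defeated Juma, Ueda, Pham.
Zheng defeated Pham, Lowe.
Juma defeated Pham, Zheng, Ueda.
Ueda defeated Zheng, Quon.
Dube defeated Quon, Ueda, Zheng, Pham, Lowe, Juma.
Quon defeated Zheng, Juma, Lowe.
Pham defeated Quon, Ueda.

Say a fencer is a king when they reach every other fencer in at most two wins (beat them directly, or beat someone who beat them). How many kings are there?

1

Quon cannot reach Dube in two steps.
Ueda cannot reach Dube in two steps.
Juma cannot reach Dube in two steps.
Pham cannot reach Dube in two steps.
Lowe cannot reach Dube in two steps.
Zheng cannot reach Dube in two steps.
Dube reaches everyone (king).
Kings: Dube — 1.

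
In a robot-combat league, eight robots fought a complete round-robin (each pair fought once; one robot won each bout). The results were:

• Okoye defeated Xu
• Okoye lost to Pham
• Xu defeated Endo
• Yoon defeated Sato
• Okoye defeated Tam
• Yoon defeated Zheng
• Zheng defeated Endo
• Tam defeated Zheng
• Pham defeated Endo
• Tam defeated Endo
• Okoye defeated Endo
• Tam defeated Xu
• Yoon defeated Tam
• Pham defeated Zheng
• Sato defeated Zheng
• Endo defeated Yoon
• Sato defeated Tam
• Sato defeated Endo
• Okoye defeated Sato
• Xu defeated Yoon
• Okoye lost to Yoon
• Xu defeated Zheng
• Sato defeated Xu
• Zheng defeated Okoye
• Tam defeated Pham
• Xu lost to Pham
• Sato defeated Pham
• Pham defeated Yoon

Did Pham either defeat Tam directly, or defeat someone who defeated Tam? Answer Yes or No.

Yes

Pham did not beat Tam directly.
Pham beat Zheng, Endo, Xu, Yoon, Okoye. Of those, Yoon beat Tam.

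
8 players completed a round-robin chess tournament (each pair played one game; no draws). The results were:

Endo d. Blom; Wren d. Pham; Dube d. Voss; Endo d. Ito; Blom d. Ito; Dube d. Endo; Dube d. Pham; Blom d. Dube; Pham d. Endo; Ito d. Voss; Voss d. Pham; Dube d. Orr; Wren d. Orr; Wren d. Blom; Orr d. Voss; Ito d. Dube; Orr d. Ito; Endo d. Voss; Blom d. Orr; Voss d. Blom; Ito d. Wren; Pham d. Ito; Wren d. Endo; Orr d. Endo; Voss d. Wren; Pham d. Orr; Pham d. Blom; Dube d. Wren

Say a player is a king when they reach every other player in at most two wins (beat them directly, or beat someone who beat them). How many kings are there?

Ito reaches everyone (king).
Voss reaches everyone (king).
Orr reaches everyone (king).
Dube reaches everyone (king).
Blom reaches everyone (king).
Endo reaches everyone (king).
Wren reaches everyone (king).
Pham reaches everyone (king).
Kings: Ito, Voss, Orr, Dube, Blom, Endo, Wren, Pham — 8.

8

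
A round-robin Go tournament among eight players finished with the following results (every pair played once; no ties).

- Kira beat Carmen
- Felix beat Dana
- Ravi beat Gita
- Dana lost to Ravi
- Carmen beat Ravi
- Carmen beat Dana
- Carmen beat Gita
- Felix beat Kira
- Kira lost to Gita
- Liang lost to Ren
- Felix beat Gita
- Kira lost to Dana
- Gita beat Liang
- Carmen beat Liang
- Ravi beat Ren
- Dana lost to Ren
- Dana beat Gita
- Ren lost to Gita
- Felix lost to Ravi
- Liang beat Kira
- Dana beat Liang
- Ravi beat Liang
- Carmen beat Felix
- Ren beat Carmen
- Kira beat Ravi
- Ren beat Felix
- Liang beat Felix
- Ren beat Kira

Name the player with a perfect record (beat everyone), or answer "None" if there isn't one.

Highest win total is Ren with 5 (out of 7 possible).
Ren lost to Gita, Ravi, so no player went undefeated.

None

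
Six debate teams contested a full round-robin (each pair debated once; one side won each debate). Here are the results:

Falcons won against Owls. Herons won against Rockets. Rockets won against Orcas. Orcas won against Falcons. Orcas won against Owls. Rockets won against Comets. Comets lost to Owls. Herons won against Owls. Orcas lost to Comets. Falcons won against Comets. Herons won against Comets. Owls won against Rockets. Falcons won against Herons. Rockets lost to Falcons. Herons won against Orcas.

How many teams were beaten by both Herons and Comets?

1

Herons beat: Rockets, Orcas, Owls, Comets.
Comets beat: Orcas.
Both beat: Orcas — 1.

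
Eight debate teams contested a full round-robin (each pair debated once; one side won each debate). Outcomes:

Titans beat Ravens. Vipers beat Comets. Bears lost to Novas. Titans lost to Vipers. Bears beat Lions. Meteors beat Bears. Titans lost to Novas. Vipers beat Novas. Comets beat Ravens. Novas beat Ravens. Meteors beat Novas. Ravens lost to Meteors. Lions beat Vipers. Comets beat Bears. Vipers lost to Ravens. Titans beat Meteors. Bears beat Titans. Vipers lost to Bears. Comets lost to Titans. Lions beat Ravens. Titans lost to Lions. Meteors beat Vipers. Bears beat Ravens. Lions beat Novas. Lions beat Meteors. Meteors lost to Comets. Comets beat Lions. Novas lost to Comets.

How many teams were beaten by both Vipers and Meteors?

Vipers beat: Titans, Novas, Comets.
Meteors beat: Novas, Ravens, Vipers, Bears.
Both beat: Novas — 1.

1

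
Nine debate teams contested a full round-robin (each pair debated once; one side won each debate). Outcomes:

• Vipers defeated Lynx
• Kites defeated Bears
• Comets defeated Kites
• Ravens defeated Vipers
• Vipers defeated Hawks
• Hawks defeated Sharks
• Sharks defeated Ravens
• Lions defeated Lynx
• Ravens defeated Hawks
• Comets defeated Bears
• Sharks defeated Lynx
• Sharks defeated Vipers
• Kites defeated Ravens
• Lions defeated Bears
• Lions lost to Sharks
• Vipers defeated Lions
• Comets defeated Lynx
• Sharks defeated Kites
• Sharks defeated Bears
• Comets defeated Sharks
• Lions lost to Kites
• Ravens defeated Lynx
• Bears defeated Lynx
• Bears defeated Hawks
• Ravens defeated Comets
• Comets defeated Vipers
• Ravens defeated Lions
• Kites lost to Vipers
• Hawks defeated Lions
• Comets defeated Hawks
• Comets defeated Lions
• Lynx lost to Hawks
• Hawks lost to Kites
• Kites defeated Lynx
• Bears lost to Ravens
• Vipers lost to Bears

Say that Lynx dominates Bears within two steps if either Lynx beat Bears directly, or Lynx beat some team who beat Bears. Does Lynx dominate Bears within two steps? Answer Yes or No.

Lynx did not beat Bears directly.
Lynx beat no one, so there is no intermediate team.

No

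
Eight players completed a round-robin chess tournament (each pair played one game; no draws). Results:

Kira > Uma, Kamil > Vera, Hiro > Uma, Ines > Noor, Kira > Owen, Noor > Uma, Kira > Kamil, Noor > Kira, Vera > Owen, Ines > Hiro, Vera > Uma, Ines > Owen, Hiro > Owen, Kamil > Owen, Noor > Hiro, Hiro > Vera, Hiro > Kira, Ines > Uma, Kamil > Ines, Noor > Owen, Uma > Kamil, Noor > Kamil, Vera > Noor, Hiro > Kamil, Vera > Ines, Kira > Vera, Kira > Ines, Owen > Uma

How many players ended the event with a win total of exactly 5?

3

Win totals: Kira 5, Owen 1, Ines 4, Noor 5, Kamil 3, Vera 4, Uma 1, Hiro 5.
Exactly 5: Kira, Noor, Hiro — 3 players.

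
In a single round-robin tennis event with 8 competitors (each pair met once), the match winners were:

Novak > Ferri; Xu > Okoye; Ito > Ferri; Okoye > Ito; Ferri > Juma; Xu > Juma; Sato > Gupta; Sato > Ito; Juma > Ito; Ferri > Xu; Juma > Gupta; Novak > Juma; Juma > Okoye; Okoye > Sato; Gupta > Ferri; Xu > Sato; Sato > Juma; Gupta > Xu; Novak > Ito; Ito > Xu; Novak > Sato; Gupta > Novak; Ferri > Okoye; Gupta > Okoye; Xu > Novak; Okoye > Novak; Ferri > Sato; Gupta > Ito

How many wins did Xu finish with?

Xu's results: beat Novak, Okoye, Juma, Sato; lost to Gupta, Ferri, Ito.
That is 4 wins.

4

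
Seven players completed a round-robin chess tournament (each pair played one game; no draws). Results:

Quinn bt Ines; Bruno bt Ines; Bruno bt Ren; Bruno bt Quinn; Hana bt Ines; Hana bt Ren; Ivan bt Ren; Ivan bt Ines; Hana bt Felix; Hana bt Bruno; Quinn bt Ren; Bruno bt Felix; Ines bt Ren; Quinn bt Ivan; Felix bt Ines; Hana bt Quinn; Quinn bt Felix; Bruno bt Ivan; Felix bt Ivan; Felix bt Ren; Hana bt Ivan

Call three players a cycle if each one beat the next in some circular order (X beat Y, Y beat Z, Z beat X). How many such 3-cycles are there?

Win totals: Quinn 4, Ines 1, Ren 0, Bruno 5, Ivan 2, Felix 3, Hana 6.
A player with w wins dominates both others in C(w,2) triples; summing gives 6 + 0 + 0 + 10 + 1 + 3 + 15 = 35 transitive triples.
Total triples C(7,3) = 35, so cyclic triples = 35 − 35 = 0.

0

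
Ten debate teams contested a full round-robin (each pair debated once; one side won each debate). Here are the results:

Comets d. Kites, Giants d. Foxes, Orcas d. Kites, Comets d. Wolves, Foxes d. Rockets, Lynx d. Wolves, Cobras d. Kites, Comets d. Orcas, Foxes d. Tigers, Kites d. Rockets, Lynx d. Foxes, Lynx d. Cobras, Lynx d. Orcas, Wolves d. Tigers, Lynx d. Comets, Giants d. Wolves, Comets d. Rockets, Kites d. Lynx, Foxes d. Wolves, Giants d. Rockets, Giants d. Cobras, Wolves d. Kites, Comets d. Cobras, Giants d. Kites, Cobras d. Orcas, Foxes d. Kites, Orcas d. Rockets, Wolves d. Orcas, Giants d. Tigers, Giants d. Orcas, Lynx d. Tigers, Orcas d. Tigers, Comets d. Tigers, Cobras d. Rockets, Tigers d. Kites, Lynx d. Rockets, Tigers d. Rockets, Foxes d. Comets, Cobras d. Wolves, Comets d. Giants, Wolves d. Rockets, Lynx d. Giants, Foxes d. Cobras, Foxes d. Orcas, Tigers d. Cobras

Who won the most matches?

Win totals: Wolves 4, Lynx 8, Comets 7, Tigers 3, Rockets 0, Giants 7, Kites 2, Orcas 3, Cobras 4, Foxes 7.
Lynx leads with 8 wins (next highest: 7).

Lynx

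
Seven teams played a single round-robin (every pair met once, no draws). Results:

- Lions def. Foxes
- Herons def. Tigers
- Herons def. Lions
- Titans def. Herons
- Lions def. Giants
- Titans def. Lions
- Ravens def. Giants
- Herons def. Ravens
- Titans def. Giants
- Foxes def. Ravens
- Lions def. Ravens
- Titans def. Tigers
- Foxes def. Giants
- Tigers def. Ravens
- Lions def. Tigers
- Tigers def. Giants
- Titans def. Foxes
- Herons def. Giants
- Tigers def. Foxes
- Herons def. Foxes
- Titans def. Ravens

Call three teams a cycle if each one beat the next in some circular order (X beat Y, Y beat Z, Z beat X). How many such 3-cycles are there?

Win totals: Foxes 2, Lions 4, Herons 5, Titans 6, Giants 0, Ravens 1, Tigers 3.
A team with w wins dominates both others in C(w,2) triples; summing gives 1 + 6 + 10 + 15 + 0 + 0 + 3 = 35 transitive triples.
Total triples C(7,3) = 35, so cyclic triples = 35 − 35 = 0.

0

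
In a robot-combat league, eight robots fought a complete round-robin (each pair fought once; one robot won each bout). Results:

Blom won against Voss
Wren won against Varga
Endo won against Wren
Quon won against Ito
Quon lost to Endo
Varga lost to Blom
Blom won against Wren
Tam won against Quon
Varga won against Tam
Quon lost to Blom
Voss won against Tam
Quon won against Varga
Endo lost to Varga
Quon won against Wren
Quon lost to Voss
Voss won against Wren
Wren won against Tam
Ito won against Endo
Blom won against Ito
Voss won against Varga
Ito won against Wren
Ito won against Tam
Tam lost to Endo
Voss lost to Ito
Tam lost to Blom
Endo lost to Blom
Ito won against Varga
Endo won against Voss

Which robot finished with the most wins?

Win totals: Tam 1, Blom 7, Ito 5, Wren 2, Endo 4, Quon 3, Varga 2, Voss 4.
Blom leads with 7 wins (next highest: 5).

Blom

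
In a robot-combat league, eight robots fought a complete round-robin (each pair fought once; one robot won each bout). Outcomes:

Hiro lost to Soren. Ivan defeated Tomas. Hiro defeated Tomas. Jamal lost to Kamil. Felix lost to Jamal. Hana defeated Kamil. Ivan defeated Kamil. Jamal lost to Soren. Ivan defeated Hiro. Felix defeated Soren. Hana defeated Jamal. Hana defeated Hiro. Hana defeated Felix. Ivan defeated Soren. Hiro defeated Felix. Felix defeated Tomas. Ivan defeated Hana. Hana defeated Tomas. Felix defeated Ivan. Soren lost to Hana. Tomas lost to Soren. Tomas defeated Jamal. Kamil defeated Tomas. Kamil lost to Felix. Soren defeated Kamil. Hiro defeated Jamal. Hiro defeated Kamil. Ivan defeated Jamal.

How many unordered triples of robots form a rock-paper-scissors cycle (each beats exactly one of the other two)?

7

Win totals: Hiro 4, Felix 4, Kamil 2, Tomas 1, Hana 6, Jamal 1, Ivan 6, Soren 4.
A robot with w wins dominates both others in C(w,2) triples; summing gives 6 + 6 + 1 + 0 + 15 + 0 + 15 + 6 = 49 transitive triples.
Total triples C(8,3) = 56, so cyclic triples = 56 − 49 = 7.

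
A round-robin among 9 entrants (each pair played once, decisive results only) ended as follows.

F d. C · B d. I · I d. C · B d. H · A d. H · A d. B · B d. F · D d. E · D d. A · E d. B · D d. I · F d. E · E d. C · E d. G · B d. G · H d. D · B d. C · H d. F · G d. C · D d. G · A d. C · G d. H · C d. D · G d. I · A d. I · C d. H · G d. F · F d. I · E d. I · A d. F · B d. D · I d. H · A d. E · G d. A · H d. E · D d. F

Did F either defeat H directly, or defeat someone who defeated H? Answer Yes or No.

Yes

F did not beat H directly.
F beat C, E, I. Of those, C beat H.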